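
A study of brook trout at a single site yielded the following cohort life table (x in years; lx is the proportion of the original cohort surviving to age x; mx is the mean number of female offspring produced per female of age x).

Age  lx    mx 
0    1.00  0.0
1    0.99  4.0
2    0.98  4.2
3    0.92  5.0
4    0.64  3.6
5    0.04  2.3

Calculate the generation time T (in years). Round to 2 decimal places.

lx·mx: 0, 3.96, 4.116, 4.6, 2.304, 0.092 → R0 = 15.072
x·lx·mx: 0, 3.96, 8.232, 13.8, 9.216, 0.46 → Σ = 35.668
T = 35.668 / 15.072 = 2.366507… → 2.37

2.37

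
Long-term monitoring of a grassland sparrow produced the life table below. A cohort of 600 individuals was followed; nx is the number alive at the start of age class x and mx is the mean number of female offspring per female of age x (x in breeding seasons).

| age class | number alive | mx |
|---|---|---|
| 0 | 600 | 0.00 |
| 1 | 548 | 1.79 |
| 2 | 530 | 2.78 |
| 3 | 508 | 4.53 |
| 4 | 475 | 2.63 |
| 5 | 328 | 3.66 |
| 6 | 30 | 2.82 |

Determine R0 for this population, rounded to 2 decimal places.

12.15

lx = nx/n0 = nx/600: 1, 0.91333…, 0.88333…, 0.84667…, 0.79167…, 0.54667…, 0.05
lx·mx by age: 0, 1.634867…, 2.455667…, 3.8354…, 2.082083…, 2.0008…, 0.141
R0 = Σ lx·mx = 12.149817… → 12.15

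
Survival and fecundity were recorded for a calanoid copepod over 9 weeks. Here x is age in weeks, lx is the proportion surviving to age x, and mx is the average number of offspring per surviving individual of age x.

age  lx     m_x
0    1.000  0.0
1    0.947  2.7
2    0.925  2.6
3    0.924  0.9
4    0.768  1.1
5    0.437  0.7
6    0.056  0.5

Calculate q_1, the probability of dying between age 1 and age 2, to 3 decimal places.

0.023

q_1 = (l_1 − l_2) / l_1 = (0.947 − 0.925) / 0.947
     = 0.022 / 0.947 = 0.023231… → 0.023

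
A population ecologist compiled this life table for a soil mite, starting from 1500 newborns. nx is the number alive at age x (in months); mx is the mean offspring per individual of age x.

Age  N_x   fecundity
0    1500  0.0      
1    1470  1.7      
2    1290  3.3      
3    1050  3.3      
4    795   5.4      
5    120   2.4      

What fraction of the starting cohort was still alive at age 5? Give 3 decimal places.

l_5 = n_5/n_0 = 120/1500 = 0.08 → 0.080

0.080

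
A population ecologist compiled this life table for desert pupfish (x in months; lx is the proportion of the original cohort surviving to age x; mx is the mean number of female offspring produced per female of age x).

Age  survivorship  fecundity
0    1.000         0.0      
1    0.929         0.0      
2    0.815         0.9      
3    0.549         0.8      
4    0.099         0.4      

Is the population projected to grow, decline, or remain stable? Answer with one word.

growing

R0 = Σ lx·mx = 0 + 0 + 0.7335 + 0.4392 + 0.0396 = 1.2123
R0 > 1, so the population is growing.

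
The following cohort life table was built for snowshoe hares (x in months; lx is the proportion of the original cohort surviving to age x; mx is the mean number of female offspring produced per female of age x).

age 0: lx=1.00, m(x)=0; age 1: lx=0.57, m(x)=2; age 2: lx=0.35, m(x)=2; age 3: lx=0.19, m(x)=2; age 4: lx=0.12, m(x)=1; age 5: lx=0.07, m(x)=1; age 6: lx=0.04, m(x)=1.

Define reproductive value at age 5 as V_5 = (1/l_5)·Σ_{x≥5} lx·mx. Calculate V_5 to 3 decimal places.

1.571

lx·mx for x ≥ 5: 0.07, 0.04 → sum = 0.11
V_5 = 0.11 / l_5 = 0.11 / 0.07 = 1.571429… → 1.571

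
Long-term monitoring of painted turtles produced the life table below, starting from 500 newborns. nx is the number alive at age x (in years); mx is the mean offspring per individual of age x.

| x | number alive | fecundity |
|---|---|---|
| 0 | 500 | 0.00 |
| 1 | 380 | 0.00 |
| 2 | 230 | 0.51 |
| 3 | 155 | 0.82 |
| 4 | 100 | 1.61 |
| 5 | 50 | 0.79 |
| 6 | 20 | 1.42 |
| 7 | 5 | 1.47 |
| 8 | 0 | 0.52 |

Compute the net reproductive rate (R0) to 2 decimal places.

0.96

lx = nx/n0 = nx/500: 1, 0.76, 0.46, 0.31, 0.2, 0.1, 0.04, 0.01, 0
lx·mx by age: 0, 0, 0.2346, 0.2542, 0.322, 0.079, 0.0568, 0.0147, 0
R0 = Σ lx·mx = 0.9613 → 0.96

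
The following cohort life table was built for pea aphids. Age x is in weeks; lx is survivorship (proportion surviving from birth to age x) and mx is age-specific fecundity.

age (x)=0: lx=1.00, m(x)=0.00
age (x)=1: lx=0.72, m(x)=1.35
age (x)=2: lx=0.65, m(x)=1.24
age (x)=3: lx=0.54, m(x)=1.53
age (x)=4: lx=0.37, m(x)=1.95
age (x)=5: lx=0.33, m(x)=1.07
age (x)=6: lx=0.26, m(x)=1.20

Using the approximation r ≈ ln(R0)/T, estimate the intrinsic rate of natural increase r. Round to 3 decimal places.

R0 = Σ lx·mx = 0 + 0.972 + 0.806 + 0.8262 + 0.7215 + 0.3531 + 0.312 = 3.9908
Σ x·lx·mx = 11.5861; T = 11.5861/3.9908 = 2.9032…
r ≈ ln(R0)/T = ln(3.9908)/2.9032… = 0.47671… → 0.477

0.477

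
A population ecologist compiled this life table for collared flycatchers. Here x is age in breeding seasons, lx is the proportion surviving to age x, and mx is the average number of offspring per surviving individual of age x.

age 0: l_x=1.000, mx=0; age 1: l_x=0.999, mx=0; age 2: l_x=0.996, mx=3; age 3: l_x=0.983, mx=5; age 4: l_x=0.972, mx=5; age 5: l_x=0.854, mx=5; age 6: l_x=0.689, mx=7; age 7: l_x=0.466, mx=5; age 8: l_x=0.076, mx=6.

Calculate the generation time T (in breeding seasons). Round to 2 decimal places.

4.48

lx·mx: 0, 0, 2.988, 4.915, 4.86, 4.27, 4.823, 2.33, 0.456 → R0 = 24.642
x·lx·mx: 0, 0, 5.976, 14.745, 19.44, 21.35, 28.938, 16.31, 3.648 → Σ = 110.407
T = 110.407 / 24.642 = 4.48044… → 4.48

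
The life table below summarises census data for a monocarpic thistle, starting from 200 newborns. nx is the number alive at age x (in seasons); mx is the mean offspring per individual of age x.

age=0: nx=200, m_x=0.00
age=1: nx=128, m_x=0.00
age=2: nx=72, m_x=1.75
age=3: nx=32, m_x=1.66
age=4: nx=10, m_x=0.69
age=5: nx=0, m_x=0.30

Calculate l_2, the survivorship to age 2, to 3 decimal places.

0.360

l_2 = n_2/n_0 = 72/200 = 0.36 → 0.360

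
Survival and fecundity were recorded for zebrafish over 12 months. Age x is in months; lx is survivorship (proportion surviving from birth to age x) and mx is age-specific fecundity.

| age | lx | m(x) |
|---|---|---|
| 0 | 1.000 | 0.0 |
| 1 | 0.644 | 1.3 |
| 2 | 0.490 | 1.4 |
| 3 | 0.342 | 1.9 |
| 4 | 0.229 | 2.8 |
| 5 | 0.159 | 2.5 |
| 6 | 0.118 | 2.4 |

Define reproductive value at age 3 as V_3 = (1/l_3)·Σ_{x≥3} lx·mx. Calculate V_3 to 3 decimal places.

5.765

lx·mx for x ≥ 3: 0.6498, 0.6412, 0.3975, 0.2832 → sum = 1.9717
V_3 = 1.9717 / l_3 = 1.9717 / 0.342 = 5.765205… → 5.765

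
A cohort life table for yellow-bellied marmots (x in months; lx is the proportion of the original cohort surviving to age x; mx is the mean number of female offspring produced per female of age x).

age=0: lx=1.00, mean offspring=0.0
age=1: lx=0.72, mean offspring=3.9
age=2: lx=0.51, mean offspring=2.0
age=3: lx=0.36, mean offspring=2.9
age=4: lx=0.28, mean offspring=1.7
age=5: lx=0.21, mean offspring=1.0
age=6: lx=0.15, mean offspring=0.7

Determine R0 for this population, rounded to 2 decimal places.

lx·mx by age: 0, 2.808, 1.02, 1.044, 0.476, 0.21, 0.105
R0 = Σ lx·mx = 5.663 → 5.66

5.66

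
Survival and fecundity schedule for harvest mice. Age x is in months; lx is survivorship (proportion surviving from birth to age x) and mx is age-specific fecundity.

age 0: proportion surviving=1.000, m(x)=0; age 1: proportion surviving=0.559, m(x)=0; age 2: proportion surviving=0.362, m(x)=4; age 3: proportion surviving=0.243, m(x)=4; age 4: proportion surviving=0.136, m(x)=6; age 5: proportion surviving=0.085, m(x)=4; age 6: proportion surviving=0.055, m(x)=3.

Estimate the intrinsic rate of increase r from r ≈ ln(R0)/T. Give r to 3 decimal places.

R0 = Σ lx·mx = 0 + 0 + 1.448 + 0.972 + 0.816 + 0.34 + 0.165 = 3.741
Σ x·lx·mx = 11.766; T = 11.766/3.741 = 3.14515…
r ≈ ln(R0)/T = ln(3.741)/3.14515… = 0.41949… → 0.419

0.419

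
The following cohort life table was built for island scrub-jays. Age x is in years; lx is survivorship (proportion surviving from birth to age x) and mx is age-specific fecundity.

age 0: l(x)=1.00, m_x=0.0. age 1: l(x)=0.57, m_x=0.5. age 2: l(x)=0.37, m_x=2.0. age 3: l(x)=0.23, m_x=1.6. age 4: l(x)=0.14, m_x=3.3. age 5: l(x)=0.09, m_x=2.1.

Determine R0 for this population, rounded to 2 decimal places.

2.04

lx·mx by age: 0, 0.285, 0.74, 0.368, 0.462, 0.189
R0 = Σ lx·mx = 2.044 → 2.04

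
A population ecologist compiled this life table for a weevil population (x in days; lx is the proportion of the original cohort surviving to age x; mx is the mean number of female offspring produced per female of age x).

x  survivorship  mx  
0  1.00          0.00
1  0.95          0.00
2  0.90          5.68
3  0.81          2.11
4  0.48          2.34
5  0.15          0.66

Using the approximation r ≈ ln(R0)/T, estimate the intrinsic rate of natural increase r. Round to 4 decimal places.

0.8245

R0 = Σ lx·mx = 0 + 0 + 5.112 + 1.7091 + 1.1232 + 0.099 = 8.0433
Σ x·lx·mx = 20.3391; T = 20.3391/8.0433 = 2.5287…
r ≈ ln(R0)/T = ln(8.0433)/2.5287… = 0.824471… → 0.8245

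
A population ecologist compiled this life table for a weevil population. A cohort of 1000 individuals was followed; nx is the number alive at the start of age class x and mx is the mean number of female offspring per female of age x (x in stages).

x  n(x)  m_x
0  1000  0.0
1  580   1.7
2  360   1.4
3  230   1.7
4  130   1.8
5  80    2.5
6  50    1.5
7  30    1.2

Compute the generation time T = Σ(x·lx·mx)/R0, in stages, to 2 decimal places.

lx = nx/n0 = nx/1000: 1, 0.58, 0.36, 0.23, 0.13, 0.08, 0.05, 0.03
lx·mx: 0, 0.986, 0.504, 0.391, 0.234, 0.2, 0.075, 0.036 → R0 = 2.426
x·lx·mx: 0, 0.986, 1.008, 1.173, 0.936, 1, 0.45, 0.252 → Σ = 5.805
T = 5.805 / 2.426 = 2.392828… → 2.39

2.39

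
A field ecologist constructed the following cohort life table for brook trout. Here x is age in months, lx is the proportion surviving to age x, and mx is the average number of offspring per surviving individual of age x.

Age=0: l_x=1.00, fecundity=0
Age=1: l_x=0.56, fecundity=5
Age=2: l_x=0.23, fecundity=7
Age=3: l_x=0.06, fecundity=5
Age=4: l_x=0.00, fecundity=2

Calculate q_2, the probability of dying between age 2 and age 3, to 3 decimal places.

q_2 = (l_2 − l_3) / l_2 = (0.23 − 0.06) / 0.23
     = 0.17 / 0.23 = 0.73913… → 0.739

0.739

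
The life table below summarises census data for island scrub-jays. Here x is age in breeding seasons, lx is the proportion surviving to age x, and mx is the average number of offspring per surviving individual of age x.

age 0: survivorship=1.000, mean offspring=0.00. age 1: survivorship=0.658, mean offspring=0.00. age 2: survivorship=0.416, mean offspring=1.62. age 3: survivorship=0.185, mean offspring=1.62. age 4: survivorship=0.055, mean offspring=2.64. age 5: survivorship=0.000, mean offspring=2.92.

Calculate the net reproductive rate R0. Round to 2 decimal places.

1.12

lx·mx by age: 0, 0, 0.67392, 0.2997, 0.1452, 0
R0 = Σ lx·mx = 1.11882 → 1.12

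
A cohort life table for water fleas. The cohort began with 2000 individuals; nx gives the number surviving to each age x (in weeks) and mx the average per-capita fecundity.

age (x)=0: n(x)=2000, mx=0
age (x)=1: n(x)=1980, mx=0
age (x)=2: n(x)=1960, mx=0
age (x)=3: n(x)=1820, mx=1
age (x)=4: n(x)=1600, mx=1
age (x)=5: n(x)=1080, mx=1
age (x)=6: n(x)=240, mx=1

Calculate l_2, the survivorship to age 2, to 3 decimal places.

l_2 = n_2/n_0 = 1960/2000 = 0.98 → 0.980

0.980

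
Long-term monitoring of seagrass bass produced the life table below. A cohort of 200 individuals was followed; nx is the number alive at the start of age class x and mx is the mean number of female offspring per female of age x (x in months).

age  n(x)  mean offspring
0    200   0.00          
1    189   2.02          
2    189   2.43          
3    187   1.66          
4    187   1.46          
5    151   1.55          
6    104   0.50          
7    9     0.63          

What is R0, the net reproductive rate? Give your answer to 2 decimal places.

8.58

lx = nx/n0 = nx/200: 1, 0.945, 0.945, 0.935, 0.935, 0.755, 0.52, 0.045
lx·mx by age: 0, 1.9089, 2.29635, 1.5521, 1.3651, 1.17025, 0.26, 0.02835
R0 = Σ lx·mx = 8.58105 → 8.58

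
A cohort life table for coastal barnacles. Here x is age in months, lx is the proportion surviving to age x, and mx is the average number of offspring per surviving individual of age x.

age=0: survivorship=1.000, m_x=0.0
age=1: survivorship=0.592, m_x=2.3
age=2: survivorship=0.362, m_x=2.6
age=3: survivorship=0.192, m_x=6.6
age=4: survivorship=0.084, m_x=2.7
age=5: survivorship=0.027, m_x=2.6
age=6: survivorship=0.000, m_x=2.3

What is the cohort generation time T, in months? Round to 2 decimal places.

lx·mx: 0, 1.3616, 0.9412, 1.2672, 0.2268, 0.0702, 0 → R0 = 3.867
x·lx·mx: 0, 1.3616, 1.8824, 3.8016, 0.9072, 0.351, 0 → Σ = 8.3038
T = 8.3038 / 3.867 = 2.147349… → 2.15

2.15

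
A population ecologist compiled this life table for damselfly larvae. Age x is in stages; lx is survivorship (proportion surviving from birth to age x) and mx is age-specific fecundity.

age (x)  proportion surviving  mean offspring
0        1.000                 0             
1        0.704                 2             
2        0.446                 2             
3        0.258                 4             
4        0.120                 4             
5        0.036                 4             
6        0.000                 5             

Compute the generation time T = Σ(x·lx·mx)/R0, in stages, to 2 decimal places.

2.26

lx·mx: 0, 1.408, 0.892, 1.032, 0.48, 0.144, 0 → R0 = 3.956
x·lx·mx: 0, 1.408, 1.784, 3.096, 1.92, 0.72, 0 → Σ = 8.928
T = 8.928 / 3.956 = 2.256825… → 2.26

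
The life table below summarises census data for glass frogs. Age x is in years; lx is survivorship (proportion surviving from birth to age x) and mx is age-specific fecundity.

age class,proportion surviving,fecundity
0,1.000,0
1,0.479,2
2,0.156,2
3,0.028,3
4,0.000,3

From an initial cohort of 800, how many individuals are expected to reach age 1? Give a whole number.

Expected survivors = N0 · l_1 = 800 × 0.479 = 383.2 → 383

383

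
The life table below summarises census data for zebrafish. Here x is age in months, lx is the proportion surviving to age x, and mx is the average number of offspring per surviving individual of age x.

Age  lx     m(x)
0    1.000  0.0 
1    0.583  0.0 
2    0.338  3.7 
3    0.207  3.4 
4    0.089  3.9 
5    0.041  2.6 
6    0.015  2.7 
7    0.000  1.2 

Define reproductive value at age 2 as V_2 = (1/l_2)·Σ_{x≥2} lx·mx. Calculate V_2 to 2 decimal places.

lx·mx for x ≥ 2: 1.2506, 0.7038, 0.3471, 0.1066, 0.0405, 0 → sum = 2.4486
V_2 = 2.4486 / l_2 = 2.4486 / 0.338 = 7.244379… → 7.24

7.24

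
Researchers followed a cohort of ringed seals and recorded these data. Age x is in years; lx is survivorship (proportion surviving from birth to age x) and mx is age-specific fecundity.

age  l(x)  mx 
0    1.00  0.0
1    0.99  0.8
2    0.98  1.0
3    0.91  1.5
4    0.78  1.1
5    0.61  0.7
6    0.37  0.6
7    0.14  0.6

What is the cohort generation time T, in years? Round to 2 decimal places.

3.03

lx·mx: 0, 0.792, 0.98, 1.365, 0.858, 0.427, 0.222, 0.084 → R0 = 4.728
x·lx·mx: 0, 0.792, 1.96, 4.095, 3.432, 2.135, 1.332, 0.588 → Σ = 14.334
T = 14.334 / 4.728 = 3.031726… → 3.03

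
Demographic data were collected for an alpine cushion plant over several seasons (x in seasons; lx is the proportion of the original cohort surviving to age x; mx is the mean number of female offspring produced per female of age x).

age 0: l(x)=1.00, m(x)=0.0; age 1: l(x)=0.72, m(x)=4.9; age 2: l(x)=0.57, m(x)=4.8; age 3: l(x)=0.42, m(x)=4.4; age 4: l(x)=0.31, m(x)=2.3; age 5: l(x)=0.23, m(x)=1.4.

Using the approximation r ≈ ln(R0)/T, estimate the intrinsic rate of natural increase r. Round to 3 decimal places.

R0 = Σ lx·mx = 0 + 3.528 + 2.736 + 1.848 + 0.713 + 0.322 = 9.147
Σ x·lx·mx = 19.006; T = 19.006/9.147 = 2.07784…
r ≈ ln(R0)/T = ln(9.147)/2.07784… = 1.06525… → 1.065

1.065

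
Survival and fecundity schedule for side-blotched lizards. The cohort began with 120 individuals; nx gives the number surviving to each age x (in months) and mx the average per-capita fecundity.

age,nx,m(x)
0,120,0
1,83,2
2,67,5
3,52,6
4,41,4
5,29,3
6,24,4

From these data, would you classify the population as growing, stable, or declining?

lx = nx/n0 = nx/120: 1, 0.69167…, 0.55833…, 0.43333…, 0.34167…, 0.24167…, 0.2
R0 = Σ lx·mx = 0 + 1.383333… + 2.791667… + 2.6… + 1.366667… + 0.725… + 0.8 = 9.666667…
R0 > 1, so the population is growing.

growing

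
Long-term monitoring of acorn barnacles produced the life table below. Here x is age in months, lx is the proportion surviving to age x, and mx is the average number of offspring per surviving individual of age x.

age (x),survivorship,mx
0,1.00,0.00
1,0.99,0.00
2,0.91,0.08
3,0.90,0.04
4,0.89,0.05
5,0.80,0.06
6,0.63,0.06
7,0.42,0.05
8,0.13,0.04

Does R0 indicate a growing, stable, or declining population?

R0 = Σ lx·mx = 0 + 0 + 0.0728 + 0.036 + 0.0445 + 0.048 + 0.0378 + 0.021 + 0.0052 = 0.2653
R0 < 1, so the population is declining.

declining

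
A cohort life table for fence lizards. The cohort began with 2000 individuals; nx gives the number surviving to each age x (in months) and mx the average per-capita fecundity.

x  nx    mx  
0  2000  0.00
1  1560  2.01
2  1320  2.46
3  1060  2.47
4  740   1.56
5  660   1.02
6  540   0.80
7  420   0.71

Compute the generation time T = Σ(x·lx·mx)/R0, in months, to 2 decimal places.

2.61

lx = nx/n0 = nx/2000: 1, 0.78, 0.66, 0.53, 0.37, 0.33, 0.27, 0.21
lx·mx: 0, 1.5678, 1.6236, 1.3091, 0.5772, 0.3366, 0.216, 0.1491 → R0 = 5.7794
x·lx·mx: 0, 1.5678, 3.2472, 3.9273, 2.3088, 1.683, 1.296, 1.0437 → Σ = 15.0738
T = 15.0738 / 5.7794 = 2.608195… → 2.61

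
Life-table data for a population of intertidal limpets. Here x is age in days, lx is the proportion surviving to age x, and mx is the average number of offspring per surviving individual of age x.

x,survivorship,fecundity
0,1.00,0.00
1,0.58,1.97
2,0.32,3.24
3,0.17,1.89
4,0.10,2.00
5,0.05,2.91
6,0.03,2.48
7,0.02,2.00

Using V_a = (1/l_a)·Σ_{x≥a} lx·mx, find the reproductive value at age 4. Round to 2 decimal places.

lx·mx for x ≥ 4: 0.2, 0.1455, 0.0744, 0.04 → sum = 0.4599
V_4 = 0.4599 / l_4 = 0.4599 / 0.1 = 4.599 → 4.60

4.60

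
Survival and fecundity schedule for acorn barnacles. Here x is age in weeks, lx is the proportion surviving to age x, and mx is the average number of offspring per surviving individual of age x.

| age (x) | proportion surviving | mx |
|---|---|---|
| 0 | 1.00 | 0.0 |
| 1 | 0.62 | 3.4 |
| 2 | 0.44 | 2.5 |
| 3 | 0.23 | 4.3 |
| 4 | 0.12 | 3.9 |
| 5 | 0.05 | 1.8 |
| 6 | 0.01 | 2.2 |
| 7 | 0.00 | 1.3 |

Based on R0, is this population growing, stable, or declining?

growing

R0 = Σ lx·mx = 0 + 2.108 + 1.1 + 0.989 + 0.468 + 0.09 + 0.022 + 0 = 4.777
R0 > 1, so the population is growing.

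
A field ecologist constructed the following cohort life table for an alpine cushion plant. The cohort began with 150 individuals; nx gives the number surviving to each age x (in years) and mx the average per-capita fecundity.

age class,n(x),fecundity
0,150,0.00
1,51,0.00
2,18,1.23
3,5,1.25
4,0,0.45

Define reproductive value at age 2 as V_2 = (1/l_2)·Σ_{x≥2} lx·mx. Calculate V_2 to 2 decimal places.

1.58

lx = nx/n0 = nx/150: 1, 0.34, 0.12, 0.03333…, 0
lx·mx for x ≥ 2: 0.1476, 0.041667…, 0 → sum = 0.189267…
V_2 = 0.189267… / l_2 = 0.189267… / 0.12 = 1.577222… → 1.58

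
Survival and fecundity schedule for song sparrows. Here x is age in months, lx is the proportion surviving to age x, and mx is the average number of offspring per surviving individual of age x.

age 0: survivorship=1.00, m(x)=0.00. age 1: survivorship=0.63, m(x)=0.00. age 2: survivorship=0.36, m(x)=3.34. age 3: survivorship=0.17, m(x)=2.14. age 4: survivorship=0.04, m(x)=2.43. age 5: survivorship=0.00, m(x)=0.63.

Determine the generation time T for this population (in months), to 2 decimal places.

2.34

lx·mx: 0, 0, 1.2024, 0.3638, 0.0972, 0 → R0 = 1.6634
x·lx·mx: 0, 0, 2.4048, 1.0914, 0.3888, 0 → Σ = 3.885
T = 3.885 / 1.6634 = 2.335578… → 2.34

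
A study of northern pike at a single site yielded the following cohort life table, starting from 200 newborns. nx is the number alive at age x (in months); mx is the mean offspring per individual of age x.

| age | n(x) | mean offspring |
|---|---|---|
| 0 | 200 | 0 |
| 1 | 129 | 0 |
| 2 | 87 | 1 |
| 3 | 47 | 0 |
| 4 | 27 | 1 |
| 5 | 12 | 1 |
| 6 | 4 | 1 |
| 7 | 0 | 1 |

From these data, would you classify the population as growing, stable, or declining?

declining

lx = nx/n0 = nx/200: 1, 0.645, 0.435, 0.235, 0.135, 0.06, 0.02, 0
R0 = Σ lx·mx = 0 + 0 + 0.435 + 0 + 0.135 + 0.06 + 0.02 + 0 = 0.65
R0 < 1, so the population is declining.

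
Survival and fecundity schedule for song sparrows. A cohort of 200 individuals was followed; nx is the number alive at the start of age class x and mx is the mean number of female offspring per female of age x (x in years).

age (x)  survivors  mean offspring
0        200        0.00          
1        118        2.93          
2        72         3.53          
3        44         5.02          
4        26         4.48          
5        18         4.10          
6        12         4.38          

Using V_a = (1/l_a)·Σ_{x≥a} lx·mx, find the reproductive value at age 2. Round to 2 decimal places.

lx = nx/n0 = nx/200: 1, 0.59, 0.36, 0.22, 0.13, 0.09, 0.06
lx·mx for x ≥ 2: 1.2708, 1.1044, 0.5824, 0.369, 0.2628 → sum = 3.5894
V_2 = 3.5894 / l_2 = 3.5894 / 0.36 = 9.970556… → 9.97

9.97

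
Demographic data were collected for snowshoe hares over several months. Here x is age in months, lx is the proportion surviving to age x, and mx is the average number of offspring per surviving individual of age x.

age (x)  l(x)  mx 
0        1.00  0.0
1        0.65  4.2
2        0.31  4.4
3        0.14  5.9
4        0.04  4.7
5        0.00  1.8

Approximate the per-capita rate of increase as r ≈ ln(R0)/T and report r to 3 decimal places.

0.959

R0 = Σ lx·mx = 0 + 2.73 + 1.364 + 0.826 + 0.188 + 0 = 5.108
Σ x·lx·mx = 8.688; T = 8.688/5.108 = 1.70086…
r ≈ ln(R0)/T = ln(5.108)/1.70086… = 0.95881… → 0.959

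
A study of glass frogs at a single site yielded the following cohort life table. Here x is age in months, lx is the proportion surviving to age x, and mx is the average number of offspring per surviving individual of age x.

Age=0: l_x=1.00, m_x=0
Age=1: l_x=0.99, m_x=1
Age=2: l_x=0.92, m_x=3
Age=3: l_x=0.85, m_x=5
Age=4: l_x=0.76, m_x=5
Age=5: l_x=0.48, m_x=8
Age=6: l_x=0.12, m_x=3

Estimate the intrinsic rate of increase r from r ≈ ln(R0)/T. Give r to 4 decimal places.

R0 = Σ lx·mx = 0 + 0.99 + 2.76 + 4.25 + 3.8 + 3.84 + 0.36 = 16
Σ x·lx·mx = 55.82; T = 55.82/16 = 3.48875
r ≈ ln(R0)/T = ln(16)/3.48875 = 0.794723… → 0.7947

0.7947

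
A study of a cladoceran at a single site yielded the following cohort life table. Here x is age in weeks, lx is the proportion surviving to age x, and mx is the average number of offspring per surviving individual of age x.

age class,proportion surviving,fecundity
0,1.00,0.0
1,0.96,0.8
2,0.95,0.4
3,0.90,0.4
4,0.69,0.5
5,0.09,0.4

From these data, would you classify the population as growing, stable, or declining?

R0 = Σ lx·mx = 0 + 0.768 + 0.38 + 0.36 + 0.345 + 0.036 = 1.889
R0 > 1, so the population is growing.

growing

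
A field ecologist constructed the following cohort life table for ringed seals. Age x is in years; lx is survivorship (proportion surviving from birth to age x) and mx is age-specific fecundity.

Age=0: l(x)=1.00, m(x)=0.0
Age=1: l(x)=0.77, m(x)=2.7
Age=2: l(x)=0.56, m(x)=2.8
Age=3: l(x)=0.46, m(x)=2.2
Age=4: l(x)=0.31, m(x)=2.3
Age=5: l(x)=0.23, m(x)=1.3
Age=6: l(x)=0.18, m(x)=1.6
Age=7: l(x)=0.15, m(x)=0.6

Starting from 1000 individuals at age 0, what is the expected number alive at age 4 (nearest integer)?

310

Expected survivors = N0 · l_4 = 1000 × 0.31 = 310 → 310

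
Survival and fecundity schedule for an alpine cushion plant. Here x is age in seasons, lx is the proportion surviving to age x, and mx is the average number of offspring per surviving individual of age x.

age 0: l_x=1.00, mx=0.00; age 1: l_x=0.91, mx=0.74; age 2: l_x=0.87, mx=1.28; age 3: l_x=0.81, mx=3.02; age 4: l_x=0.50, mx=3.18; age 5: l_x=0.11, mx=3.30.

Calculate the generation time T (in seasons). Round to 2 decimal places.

2.98

lx·mx: 0, 0.6734, 1.1136, 2.4462, 1.59, 0.363 → R0 = 6.1862
x·lx·mx: 0, 0.6734, 2.2272, 7.3386, 6.36, 1.815 → Σ = 18.4142
T = 18.4142 / 6.1862 = 2.976658… → 2.98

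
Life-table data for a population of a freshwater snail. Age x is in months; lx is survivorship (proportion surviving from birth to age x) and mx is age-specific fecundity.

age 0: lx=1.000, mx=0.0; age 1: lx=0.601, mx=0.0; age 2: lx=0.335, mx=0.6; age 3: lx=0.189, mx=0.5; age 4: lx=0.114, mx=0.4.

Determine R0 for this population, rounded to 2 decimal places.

0.34

lx·mx by age: 0, 0, 0.201, 0.0945, 0.0456
R0 = Σ lx·mx = 0.3411 → 0.34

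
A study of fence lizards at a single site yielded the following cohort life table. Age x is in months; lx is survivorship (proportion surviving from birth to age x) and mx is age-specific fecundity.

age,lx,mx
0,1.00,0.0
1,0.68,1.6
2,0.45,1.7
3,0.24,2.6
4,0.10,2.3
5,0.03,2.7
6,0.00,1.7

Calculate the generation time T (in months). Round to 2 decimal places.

2.09

lx·mx: 0, 1.088, 0.765, 0.624, 0.23, 0.081, 0 → R0 = 2.788
x·lx·mx: 0, 1.088, 1.53, 1.872, 0.92, 0.405, 0 → Σ = 5.815
T = 5.815 / 2.788 = 2.085725… → 2.09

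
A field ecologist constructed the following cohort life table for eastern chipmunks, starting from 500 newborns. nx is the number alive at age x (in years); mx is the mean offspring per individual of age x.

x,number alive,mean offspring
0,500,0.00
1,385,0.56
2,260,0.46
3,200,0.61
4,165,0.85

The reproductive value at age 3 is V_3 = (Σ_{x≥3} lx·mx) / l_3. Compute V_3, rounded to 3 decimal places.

1.311

lx = nx/n0 = nx/500: 1, 0.77, 0.52, 0.4, 0.33
lx·mx for x ≥ 3: 0.244, 0.2805 → sum = 0.5245
V_3 = 0.5245 / l_3 = 0.5245 / 0.4 = 1.31125 → 1.311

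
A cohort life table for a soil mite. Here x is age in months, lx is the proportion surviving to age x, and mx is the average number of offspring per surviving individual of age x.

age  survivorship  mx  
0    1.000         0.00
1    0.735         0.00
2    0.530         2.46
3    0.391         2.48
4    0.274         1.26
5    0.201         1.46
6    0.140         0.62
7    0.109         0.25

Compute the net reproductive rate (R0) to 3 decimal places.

3.026

lx·mx by age: 0, 0, 1.3038, 0.96968, 0.34524, 0.29346, 0.0868, 0.02725
R0 = Σ lx·mx = 3.02623 → 3.026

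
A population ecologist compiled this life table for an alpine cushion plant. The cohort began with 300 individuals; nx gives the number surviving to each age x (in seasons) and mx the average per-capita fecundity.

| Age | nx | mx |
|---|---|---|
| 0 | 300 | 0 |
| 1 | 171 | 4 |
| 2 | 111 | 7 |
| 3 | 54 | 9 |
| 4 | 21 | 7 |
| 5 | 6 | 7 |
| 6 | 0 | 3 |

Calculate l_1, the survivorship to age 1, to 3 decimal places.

0.570

l_1 = n_1/n_0 = 171/300 = 0.57 → 0.570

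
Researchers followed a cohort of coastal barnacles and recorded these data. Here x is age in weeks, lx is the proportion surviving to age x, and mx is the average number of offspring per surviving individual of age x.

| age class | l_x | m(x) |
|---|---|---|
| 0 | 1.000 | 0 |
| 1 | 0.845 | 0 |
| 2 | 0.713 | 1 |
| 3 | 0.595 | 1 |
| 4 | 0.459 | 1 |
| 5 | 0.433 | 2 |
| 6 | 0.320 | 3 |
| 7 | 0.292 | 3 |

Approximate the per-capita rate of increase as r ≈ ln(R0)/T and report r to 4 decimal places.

0.3146

R0 = Σ lx·mx = 0 + 0 + 0.713 + 0.595 + 0.459 + 0.866 + 0.96 + 0.876 = 4.469
Σ x·lx·mx = 21.269; T = 21.269/4.469 = 4.75923…
r ≈ ln(R0)/T = ln(4.469)/4.75923… = 0.314581… → 0.3146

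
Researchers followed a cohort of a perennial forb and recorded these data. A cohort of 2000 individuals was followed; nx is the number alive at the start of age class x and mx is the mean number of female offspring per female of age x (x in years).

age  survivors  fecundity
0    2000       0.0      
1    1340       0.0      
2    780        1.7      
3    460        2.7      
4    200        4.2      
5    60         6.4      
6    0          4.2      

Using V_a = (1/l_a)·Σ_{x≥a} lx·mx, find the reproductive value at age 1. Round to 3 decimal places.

lx = nx/n0 = nx/2000: 1, 0.67, 0.39, 0.23, 0.1, 0.03, 0
lx·mx for x ≥ 1: 0, 0.663, 0.621, 0.42, 0.192, 0 → sum = 1.896
V_1 = 1.896 / l_1 = 1.896 / 0.67 = 2.829851… → 2.830

2.830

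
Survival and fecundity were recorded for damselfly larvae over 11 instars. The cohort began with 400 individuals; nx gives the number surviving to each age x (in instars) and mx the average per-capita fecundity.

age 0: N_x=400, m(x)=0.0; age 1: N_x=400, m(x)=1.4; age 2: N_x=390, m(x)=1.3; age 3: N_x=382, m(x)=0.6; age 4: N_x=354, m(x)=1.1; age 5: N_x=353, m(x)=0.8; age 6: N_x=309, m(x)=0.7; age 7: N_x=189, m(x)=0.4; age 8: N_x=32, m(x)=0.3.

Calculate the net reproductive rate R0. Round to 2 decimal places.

lx = nx/n0 = nx/400: 1, 1, 0.975, 0.955, 0.885, 0.8825, 0.7725, 0.4725, 0.08
lx·mx by age: 0, 1.4, 1.2675, 0.573, 0.9735, 0.706, 0.54075, 0.189, 0.024
R0 = Σ lx·mx = 5.67375 → 5.67

5.67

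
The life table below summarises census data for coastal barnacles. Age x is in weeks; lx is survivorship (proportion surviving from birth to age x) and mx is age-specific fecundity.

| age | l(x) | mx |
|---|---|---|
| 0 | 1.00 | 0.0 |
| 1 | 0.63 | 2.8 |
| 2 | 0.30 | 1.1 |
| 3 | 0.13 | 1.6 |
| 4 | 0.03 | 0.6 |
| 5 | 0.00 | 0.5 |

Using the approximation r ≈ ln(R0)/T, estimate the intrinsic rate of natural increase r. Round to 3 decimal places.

R0 = Σ lx·mx = 0 + 1.764 + 0.33 + 0.208 + 0.018 + 0 = 2.32
Σ x·lx·mx = 3.12; T = 3.12/2.32 = 1.34483…
r ≈ ln(R0)/T = ln(2.32)/1.34483… = 0.62578… → 0.626

0.626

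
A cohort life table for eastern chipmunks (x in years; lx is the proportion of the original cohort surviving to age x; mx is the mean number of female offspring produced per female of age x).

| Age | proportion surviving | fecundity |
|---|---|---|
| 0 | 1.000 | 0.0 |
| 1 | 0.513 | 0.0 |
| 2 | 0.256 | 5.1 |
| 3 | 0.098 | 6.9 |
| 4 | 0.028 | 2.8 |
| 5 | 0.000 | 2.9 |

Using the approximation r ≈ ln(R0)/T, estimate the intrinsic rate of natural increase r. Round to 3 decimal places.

0.301

R0 = Σ lx·mx = 0 + 0 + 1.3056 + 0.6762 + 0.0784 + 0 = 2.0602
Σ x·lx·mx = 4.9534; T = 4.9534/2.0602 = 2.40433…
r ≈ ln(R0)/T = ln(2.0602)/2.40433… = 0.30063… → 0.301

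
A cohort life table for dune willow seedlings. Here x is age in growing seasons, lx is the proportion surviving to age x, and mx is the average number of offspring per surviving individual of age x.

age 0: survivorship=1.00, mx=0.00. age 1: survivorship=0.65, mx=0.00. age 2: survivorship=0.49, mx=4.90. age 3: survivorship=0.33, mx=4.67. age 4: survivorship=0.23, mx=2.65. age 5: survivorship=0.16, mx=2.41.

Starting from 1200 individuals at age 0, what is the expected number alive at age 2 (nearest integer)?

Expected survivors = N0 · l_2 = 1200 × 0.49 = 588 → 588

588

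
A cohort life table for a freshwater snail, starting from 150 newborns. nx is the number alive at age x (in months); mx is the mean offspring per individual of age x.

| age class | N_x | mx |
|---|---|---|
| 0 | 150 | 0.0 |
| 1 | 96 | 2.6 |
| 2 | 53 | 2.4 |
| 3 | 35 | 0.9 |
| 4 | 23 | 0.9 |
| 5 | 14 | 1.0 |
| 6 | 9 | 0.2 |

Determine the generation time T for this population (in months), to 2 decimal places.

1.71

lx = nx/n0 = nx/150: 1, 0.64, 0.35333…, 0.23333…, 0.15333…, 0.09333…, 0.06
lx·mx: 0, 1.664, 0.848…, 0.21…, 0.138…, 0.093333…, 0.012 → R0 = 2.965333…
x·lx·mx: 0, 1.664, 1.696…, 0.63…, 0.552…, 0.466667…, 0.072 → Σ = 5.080667…
T = 5.080667… / 2.965333… = 1.713354… → 1.71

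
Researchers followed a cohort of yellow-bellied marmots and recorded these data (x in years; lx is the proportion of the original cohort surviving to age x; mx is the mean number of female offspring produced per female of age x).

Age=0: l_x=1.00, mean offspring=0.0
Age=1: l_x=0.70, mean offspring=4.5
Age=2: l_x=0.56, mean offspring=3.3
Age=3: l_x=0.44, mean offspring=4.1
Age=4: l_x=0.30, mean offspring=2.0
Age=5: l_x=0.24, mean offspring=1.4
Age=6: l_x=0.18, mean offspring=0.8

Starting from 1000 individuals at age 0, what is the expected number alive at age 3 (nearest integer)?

Expected survivors = N0 · l_3 = 1000 × 0.44 = 440 → 440

440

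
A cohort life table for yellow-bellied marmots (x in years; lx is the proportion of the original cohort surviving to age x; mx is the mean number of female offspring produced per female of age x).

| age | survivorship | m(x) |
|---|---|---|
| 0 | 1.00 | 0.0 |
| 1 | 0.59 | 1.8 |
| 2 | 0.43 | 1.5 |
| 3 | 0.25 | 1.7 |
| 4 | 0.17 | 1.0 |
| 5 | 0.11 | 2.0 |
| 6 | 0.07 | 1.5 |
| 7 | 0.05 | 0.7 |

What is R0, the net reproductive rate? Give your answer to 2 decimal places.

2.66

lx·mx by age: 0, 1.062, 0.645, 0.425, 0.17, 0.22, 0.105, 0.035
R0 = Σ lx·mx = 2.662 → 2.66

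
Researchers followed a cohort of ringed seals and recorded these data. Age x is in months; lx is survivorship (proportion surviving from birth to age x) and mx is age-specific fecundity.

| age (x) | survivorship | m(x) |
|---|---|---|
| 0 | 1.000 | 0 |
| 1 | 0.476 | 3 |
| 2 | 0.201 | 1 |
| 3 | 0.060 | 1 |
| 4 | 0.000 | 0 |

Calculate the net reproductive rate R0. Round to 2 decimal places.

1.69

lx·mx by age: 0, 1.428, 0.201, 0.06, 0
R0 = Σ lx·mx = 1.689 → 1.69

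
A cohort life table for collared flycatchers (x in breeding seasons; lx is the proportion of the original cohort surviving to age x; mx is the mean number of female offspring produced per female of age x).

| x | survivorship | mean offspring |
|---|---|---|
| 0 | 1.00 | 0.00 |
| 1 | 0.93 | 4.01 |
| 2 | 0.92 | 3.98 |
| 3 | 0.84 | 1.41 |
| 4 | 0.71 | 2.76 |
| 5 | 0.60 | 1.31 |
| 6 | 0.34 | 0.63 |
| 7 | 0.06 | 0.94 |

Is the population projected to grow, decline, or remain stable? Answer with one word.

growing

R0 = Σ lx·mx = 0 + 3.7293 + 3.6616 + 1.1844 + 1.9596 + 0.786 + 0.2142 + 0.0564 = 11.5915
R0 > 1, so the population is growing.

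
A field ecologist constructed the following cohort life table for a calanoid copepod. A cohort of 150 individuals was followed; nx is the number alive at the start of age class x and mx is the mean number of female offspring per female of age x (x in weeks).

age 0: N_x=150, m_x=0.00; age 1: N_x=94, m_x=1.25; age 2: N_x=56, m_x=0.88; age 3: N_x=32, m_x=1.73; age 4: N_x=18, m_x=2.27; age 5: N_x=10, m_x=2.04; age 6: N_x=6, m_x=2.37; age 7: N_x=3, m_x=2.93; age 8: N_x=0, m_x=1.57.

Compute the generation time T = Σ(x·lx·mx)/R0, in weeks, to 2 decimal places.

2.59

lx = nx/n0 = nx/150: 1, 0.62667…, 0.37333…, 0.21333…, 0.12, 0.06667…, 0.04, 0.02, 0
lx·mx: 0, 0.783333…, 0.328533…, 0.369067…, 0.2724, 0.136…, 0.0948, 0.0586, 0 → R0 = 2.042733…
x·lx·mx: 0, 0.783333…, 0.657067…, 1.1072…, 1.0896, 0.68…, 0.5688, 0.4102, 0 → Σ = 5.2962…
T = 5.2962… / 2.042733… = 2.592703… → 2.59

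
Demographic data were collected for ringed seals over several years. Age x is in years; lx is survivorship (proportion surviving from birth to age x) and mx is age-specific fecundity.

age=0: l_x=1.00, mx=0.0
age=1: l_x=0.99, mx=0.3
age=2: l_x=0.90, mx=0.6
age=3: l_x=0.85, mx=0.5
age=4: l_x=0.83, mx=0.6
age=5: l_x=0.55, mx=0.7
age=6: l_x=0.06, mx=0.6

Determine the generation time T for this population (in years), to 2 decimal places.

3.11

lx·mx: 0, 0.297, 0.54, 0.425, 0.498, 0.385, 0.036 → R0 = 2.181
x·lx·mx: 0, 0.297, 1.08, 1.275, 1.992, 1.925, 0.216 → Σ = 6.785
T = 6.785 / 2.181 = 3.110958… → 3.11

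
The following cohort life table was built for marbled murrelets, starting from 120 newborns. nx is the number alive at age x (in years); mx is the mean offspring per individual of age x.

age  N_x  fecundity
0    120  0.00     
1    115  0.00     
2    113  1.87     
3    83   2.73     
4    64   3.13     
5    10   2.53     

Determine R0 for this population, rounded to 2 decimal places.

lx = nx/n0 = nx/120: 1, 0.95833…, 0.94167…, 0.69167…, 0.53333…, 0.08333…
lx·mx by age: 0, 0, 1.760917…, 1.88825…, 1.669333…, 0.210833…
R0 = Σ lx·mx = 5.529333… → 5.53

5.53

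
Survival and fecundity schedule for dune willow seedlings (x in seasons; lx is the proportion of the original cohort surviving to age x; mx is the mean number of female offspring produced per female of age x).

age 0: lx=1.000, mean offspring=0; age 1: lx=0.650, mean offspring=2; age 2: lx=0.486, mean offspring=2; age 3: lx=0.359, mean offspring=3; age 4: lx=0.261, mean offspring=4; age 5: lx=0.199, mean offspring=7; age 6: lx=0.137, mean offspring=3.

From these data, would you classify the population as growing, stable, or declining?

R0 = Σ lx·mx = 0 + 1.3 + 0.972 + 1.077 + 1.044 + 1.393 + 0.411 = 6.197
R0 > 1, so the population is growing.

growing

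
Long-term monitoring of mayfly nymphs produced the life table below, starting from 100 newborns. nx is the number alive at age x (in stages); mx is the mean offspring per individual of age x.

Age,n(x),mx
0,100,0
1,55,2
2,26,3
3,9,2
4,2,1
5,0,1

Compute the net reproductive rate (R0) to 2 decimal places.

lx = nx/n0 = nx/100: 1, 0.55, 0.26, 0.09, 0.02, 0
lx·mx by age: 0, 1.1, 0.78, 0.18, 0.02, 0
R0 = Σ lx·mx = 2.08 → 2.08

2.08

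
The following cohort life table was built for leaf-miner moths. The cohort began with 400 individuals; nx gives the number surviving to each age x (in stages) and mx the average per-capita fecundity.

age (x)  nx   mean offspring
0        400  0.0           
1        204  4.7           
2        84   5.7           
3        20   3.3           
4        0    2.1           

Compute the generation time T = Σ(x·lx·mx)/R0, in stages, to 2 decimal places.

1.41

lx = nx/n0 = nx/400: 1, 0.51, 0.21, 0.05, 0
lx·mx: 0, 2.397, 1.197, 0.165, 0 → R0 = 3.759
x·lx·mx: 0, 2.397, 2.394, 0.495, 0 → Σ = 5.286
T = 5.286 / 3.759 = 1.406225… → 1.41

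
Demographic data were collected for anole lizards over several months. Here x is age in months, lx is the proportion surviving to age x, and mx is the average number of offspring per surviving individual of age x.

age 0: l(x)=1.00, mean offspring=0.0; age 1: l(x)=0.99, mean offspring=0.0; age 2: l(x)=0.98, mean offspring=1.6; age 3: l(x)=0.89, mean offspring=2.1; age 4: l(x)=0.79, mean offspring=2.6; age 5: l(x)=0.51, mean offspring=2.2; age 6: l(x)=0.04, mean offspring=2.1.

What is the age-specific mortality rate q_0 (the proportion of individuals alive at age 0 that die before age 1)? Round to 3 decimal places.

q_0 = (l_0 − l_1) / l_0 = (1 − 0.99) / 1
     = 0.01 / 1 = 0.01 → 0.010

0.010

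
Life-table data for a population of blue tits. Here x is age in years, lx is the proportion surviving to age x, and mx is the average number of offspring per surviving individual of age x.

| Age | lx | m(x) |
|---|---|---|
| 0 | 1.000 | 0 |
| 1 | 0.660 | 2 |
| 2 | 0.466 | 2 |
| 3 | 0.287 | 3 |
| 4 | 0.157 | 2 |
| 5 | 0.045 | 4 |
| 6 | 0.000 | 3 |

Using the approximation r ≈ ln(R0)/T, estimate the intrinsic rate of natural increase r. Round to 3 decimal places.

0.584

R0 = Σ lx·mx = 0 + 1.32 + 0.932 + 0.861 + 0.314 + 0.18 + 0 = 3.607
Σ x·lx·mx = 7.923; T = 7.923/3.607 = 2.19656…
r ≈ ln(R0)/T = ln(3.607)/2.19656… = 0.58404… → 0.584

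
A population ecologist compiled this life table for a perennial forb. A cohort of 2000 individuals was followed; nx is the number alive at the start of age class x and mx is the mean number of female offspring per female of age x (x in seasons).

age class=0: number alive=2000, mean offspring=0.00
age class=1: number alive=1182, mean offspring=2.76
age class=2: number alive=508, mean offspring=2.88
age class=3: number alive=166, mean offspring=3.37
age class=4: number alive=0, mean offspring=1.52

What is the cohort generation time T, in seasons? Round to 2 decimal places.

1.49

lx = nx/n0 = nx/2000: 1, 0.591, 0.254, 0.083, 0
lx·mx: 0, 1.63116, 0.73152, 0.27971, 0 → R0 = 2.64239
x·lx·mx: 0, 1.63116, 1.46304, 0.83913, 0 → Σ = 3.93333
T = 3.93333 / 2.64239 = 1.48855… → 1.49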